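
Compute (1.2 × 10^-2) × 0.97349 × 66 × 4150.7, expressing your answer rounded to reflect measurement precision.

(1.2 × 10^-2) × 0.97349 × 66 × 4150.7 = 3200.20663486…
Multiplication/division keeps the fewest significant figures: 1.2 × 10^-2 → 2 s.f., 0.97349 → 5 s.f., 66 → 2 s.f., 4150.7 → 5 s.f.; limit is 2.
Rounded to 2 significant figures: 3.2 × 10^3.

3.2 × 10^3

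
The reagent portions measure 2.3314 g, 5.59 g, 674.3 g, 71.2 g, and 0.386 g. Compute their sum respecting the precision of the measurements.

2.3314 g + 5.59 g + 674.3 g + 71.2 g + 0.386 g = 753.8074 g.
Addition/subtraction keeps the fewest decimal places: 2.3314 → 4 decimal places, 5.59 → 2 decimal places, 674.3 → 1 decimal place, 71.2 → 1 decimal place, 0.386 → 3 decimal places; limit is 1.
Rounded to 1 decimal place: 753.8 g.

753.8 g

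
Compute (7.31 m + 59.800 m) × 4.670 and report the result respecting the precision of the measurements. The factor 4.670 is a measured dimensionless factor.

313.4 m

7.31 m + 59.800 m = 67.110 m; the sum is limited to 2 decimal places (4 s.f.).
Carrying full precision, 67.110 × 4.670 = 313.4037 m; 4.670 has 4 s.f., so the result keeps min(4, 4) = 4 s.f.
Rounded to 4 significant figures: 313.4 m.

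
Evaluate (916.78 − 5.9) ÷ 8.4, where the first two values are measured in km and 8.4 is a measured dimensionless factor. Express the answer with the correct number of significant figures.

916.78 km − 5.9 km = 910.88 km; the difference is limited to 1 decimal place (4 s.f.).
Carrying full precision, 910.88 ÷ 8.4 = 108.438095238… km; 8.4 has 2 s.f., so the result keeps min(4, 2) = 2 s.f.
Rounded to 2 significant figures: 1.1 × 10^2 km.

1.1 × 10^2 km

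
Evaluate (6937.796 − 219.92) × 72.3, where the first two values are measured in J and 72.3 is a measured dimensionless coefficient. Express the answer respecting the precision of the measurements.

4.86 × 10^5 J

6937.796 J − 219.92 J = 6717.876 J; the difference is limited to 2 decimal places (6 s.f.).
Carrying full precision, 6717.876 × 72.3 = 485702.4348 J; 72.3 has 3 s.f., so the result keeps min(6, 3) = 3 s.f.
Rounded to 3 significant figures: 4.86 × 10^5 J.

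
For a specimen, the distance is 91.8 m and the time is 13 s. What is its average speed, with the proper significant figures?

7.1 m/s

average speed = 91.8 m ÷ 13 s = 7.06153846154… m/s.
91.8 has 3 significant figures; 13 has 2.
Division/multiplication keeps the fewest: 2 significant figures.
Rounded: 7.1 m/s.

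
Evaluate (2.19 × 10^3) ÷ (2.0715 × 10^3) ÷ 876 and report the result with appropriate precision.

1.21 × 10^-3

(2.19 × 10^3) ÷ (2.0715 × 10^3) ÷ 876 = 0.00120685493604…
Multiplication/division keeps the fewest significant figures: 2.19 × 10^3 → 3 s.f., 2.0715 × 10^3 → 5 s.f., 876 → 3 s.f.; limit is 3.
Rounded to 3 significant figures: 1.21 × 10^-3.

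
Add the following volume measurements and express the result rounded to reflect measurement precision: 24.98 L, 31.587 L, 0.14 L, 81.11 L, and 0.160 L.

137.98 L

24.98 L + 31.587 L + 0.14 L + 81.11 L + 0.160 L = 137.977 L.
Addition/subtraction keeps the fewest decimal places: 24.98 → 2 decimal places, 31.587 → 3 decimal places, 0.14 → 2 decimal places, 81.11 → 2 decimal places, 0.160 → 3 decimal places; limit is 2.
Rounded to 2 decimal places: 137.98 L.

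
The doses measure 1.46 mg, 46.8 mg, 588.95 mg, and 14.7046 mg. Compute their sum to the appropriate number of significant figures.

651.9 mg

1.46 mg + 46.8 mg + 588.95 mg + 14.7046 mg = 651.9146 mg.
Addition/subtraction keeps the fewest decimal places: 1.46 → 2 decimal places, 46.8 → 1 decimal place, 588.95 → 2 decimal places, 14.7046 → 4 decimal places; limit is 1.
Rounded to 1 decimal place: 651.9 mg.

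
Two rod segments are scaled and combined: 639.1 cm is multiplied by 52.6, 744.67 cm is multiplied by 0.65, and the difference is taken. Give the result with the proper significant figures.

639.1 × 52.6 = 33616.66 → 3.36 × 10⁴ cm (3 s.f., last digit at the 10^2 place).
744.67 × 0.65 = 484.0355 → 4.8 × 10² cm (2 s.f., last digit at the 10^1 place).
Difference: 33132.6245 cm; keep the coarser place, 10^2.
Result: 3.31 × 10⁴ cm.

3.31 × 10⁴ cm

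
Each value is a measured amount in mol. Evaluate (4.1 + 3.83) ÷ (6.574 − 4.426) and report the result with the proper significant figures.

3.7

4.1 + 3.83 = 7.93, limited to 1 d.p. → 2 s.f.; 6.574 − 4.426 = 2.148, limited to 3 d.p. → 4 s.f.
Carrying full precision, 7.93 ÷ 2.148 = 3.69180633147…; keep min(2, 4) = 2 s.f.
Rounded to 2 significant figures: 3.7.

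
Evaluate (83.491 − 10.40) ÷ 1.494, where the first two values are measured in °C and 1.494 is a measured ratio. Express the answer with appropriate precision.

48.92 °C

83.491 °C − 10.40 °C = 73.091 °C; the difference is limited to 2 decimal places (4 s.f.).
Carrying full precision, 73.091 ÷ 1.494 = 48.9230254351… °C; 1.494 has 4 s.f., so the result keeps min(4, 4) = 4 s.f.
Rounded to 4 significant figures: 48.92 °C.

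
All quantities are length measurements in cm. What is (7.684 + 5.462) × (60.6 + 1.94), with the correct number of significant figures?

822 cm²

7.684 + 5.462 = 13.146, limited to 3 d.p. → 5 s.f.; 60.6 + 1.94 = 62.54, limited to 1 d.p. → 3 s.f.
Carrying full precision, 13.146 × 62.54 = 822.15084; keep min(5, 3) = 3 s.f.
Rounded to 3 significant figures: 822 cm².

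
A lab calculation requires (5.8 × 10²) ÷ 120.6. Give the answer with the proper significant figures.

4.8

(5.8 × 10²) ÷ 120.6 = 4.80928689884…
Multiplication/division keeps the fewest significant figures: 5.8 × 10² → 2 s.f., 120.6 → 4 s.f.; limit is 2.
Rounded to 2 significant figures: 4.8.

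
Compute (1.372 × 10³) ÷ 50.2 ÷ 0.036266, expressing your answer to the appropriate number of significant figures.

(1.372 × 10³) ÷ 50.2 ÷ 0.036266 = 753.617087378…
Multiplication/division keeps the fewest significant figures: 1.372 × 10³ → 4 s.f., 50.2 → 3 s.f., 0.036266 → 5 s.f.; limit is 3.
Rounded to 3 significant figures: 754.

754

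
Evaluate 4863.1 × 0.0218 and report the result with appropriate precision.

4863.1 × 0.0218 = 106.01558
Multiplication/division keeps the fewest significant figures: 4863.1 → 5 s.f., 0.0218 → 3 s.f.; limit is 3.
Rounded to 3 significant figures: 106.

106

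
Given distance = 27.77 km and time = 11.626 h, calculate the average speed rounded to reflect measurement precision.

average speed = 27.77 km ÷ 11.626 h = 2.38861173232… km/h.
27.77 has 4 significant figures; 11.626 has 5.
Division/multiplication keeps the fewest: 4 significant figures.
Rounded: 2.389 km/h.

2.389 km/h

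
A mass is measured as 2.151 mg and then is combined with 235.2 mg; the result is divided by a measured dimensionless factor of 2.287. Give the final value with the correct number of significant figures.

2.151 mg + 235.2 mg = 237.351 mg; the sum is limited to 1 decimal place (4 s.f.).
Carrying full precision, 237.351 ÷ 2.287 = 103.78268474… mg; 2.287 has 4 s.f., so the result keeps min(4, 4) = 4 s.f.
Rounded to 4 significant figures: 103.8 mg.

103.8 mg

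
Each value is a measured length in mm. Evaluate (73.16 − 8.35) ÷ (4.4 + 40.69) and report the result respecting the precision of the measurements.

1.44

73.16 − 8.35 = 64.81, limited to 2 d.p. → 4 s.f.; 4.4 + 40.69 = 45.09, limited to 1 d.p. → 3 s.f.
Carrying full precision, 64.81 ÷ 45.09 = 1.43734752717…; keep min(4, 3) = 3 s.f.
Rounded to 3 significant figures: 1.44.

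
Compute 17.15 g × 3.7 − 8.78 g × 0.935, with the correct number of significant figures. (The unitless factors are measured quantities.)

17.15 × 3.7 = 63.455 → 63 g (2 s.f., last digit at the 10^0 place).
8.78 × 0.935 = 8.2093 → 8.21 g (3 s.f., last digit at the 10^-2 place).
Difference: 55.2457 g; keep the coarser place, 10^0.
Result: 55 g.

55 g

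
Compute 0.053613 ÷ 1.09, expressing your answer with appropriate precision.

0.053613 ÷ 1.09 = 0.0491862385321…
Multiplication/division keeps the fewest significant figures: 0.053613 → 5 s.f., 1.09 → 3 s.f.; limit is 3.
Rounded to 3 significant figures: 0.0492.

0.0492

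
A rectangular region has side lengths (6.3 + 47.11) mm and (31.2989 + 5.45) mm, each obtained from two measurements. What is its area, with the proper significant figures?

1.96 × 10^3 mm²

6.3 + 47.11 = 53.41, limited to 1 d.p. → 3 s.f.; 31.2989 + 5.45 = 36.7489, limited to 2 d.p. → 4 s.f.
Carrying full precision, 53.41 × 36.7489 = 1962.758749; keep min(3, 4) = 3 s.f.
Rounded to 3 significant figures: 1.96 × 10^3 mm².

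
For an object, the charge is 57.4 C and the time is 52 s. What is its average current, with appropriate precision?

1.1 A

average current = 57.4 C ÷ 52 s = 1.10384615385… A.
57.4 has 3 significant figures; 52 has 2.
Division/multiplication keeps the fewest: 2 significant figures.
Rounded: 1.1 A.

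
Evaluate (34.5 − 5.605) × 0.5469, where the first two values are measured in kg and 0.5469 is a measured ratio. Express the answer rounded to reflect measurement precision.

34.5 kg − 5.605 kg = 28.895 kg; the difference is limited to 1 decimal place (3 s.f.).
Carrying full precision, 28.895 × 0.5469 = 15.8026755 kg; 0.5469 has 4 s.f., so the result keeps min(3, 4) = 3 s.f.
Rounded to 3 significant figures: 15.8 kg.

15.8 kg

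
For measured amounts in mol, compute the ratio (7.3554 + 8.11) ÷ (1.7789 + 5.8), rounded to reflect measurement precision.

7.3554 + 8.11 = 15.4654, limited to 2 d.p. → 4 s.f.; 1.7789 + 5.8 = 7.5789, limited to 1 d.p. → 2 s.f.
Carrying full precision, 15.4654 ÷ 7.5789 = 2.04058636478…; keep min(4, 2) = 2 s.f.
Rounded to 2 significant figures: 2.0.

2.0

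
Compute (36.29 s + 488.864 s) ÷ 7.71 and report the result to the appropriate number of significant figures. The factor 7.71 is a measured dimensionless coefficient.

68.1 s

36.29 s + 488.864 s = 525.154 s; the sum is limited to 2 decimal places (5 s.f.).
Carrying full precision, 525.154 ÷ 7.71 = 68.1133592737… s; 7.71 has 3 s.f., so the result keeps min(5, 3) = 3 s.f.
Rounded to 3 significant figures: 68.1 s.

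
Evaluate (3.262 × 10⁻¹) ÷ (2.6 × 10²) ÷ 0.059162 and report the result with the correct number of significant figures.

(3.262 × 10⁻¹) ÷ (2.6 × 10²) ÷ 0.059162 = 0.0212064396845…
Multiplication/division keeps the fewest significant figures: 3.262 × 10⁻¹ → 4 s.f., 2.6 × 10² → 2 s.f., 0.059162 → 5 s.f.; limit is 2.
Rounded to 2 significant figures: 0.021.

0.021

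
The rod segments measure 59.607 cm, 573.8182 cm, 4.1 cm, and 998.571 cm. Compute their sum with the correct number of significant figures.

1.6361 × 10^3 cm

59.607 cm + 573.8182 cm + 4.1 cm + 998.571 cm = 1636.0962 cm.
Addition/subtraction keeps the fewest decimal places: 59.607 → 3 decimal places, 573.8182 → 4 decimal places, 4.1 → 1 decimal place, 998.571 → 3 decimal places; limit is 1.
Rounded to 1 decimal place: 1.6361 × 10^3 cm.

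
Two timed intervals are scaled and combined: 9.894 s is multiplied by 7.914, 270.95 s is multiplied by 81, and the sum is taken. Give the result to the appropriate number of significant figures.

9.894 × 7.914 = 78.301116 → 78.30 s (4 s.f., last digit at the 10^-2 place).
270.95 × 81 = 21946.95 → 2.2 × 10⁴ s (2 s.f., last digit at the 10^3 place).
Sum: 22025.251116 s; keep the coarser place, 10^3.
Result: 2.2 × 10⁴ s.

2.2 × 10⁴ s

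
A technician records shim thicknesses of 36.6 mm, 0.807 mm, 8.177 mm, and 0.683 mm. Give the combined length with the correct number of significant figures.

36.6 mm + 0.807 mm + 8.177 mm + 0.683 mm = 46.267 mm.
Addition/subtraction keeps the fewest decimal places: 36.6 → 1 decimal place, 0.807 → 3 decimal places, 8.177 → 3 decimal places, 0.683 → 3 decimal places; limit is 1.
Rounded to 1 decimal place: 46.3 mm.

46.3 mm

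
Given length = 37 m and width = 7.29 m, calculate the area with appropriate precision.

area = 37 m × 7.29 m = 269.73 m².
37 has 2 significant figures; 7.29 has 3.
Division/multiplication keeps the fewest: 2 significant figures.
Rounded: 2.7 × 10² m².

2.7 × 10² m²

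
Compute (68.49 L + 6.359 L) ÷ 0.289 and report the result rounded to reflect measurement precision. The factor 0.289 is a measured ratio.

68.49 L + 6.359 L = 74.849 L; the sum is limited to 2 decimal places (4 s.f.).
Carrying full precision, 74.849 ÷ 0.289 = 258.993079585… L; 0.289 has 3 s.f., so the result keeps min(4, 3) = 3 s.f.
Rounded to 3 significant figures: 259 L.

259 L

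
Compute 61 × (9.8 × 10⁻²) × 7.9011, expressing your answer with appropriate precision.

61 × (9.8 × 10⁻²) × 7.9011 = 47.2327758
Multiplication/division keeps the fewest significant figures: 61 → 2 s.f., 9.8 × 10⁻² → 2 s.f., 7.9011 → 5 s.f.; limit is 2.
Rounded to 2 significant figures: 47.

47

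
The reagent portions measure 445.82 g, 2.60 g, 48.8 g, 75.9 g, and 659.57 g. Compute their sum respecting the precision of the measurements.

445.82 g + 2.60 g + 48.8 g + 75.9 g + 659.57 g = 1232.69 g.
Addition/subtraction keeps the fewest decimal places: 445.82 → 2 decimal places, 2.60 → 2 decimal places, 48.8 → 1 decimal place, 75.9 → 1 decimal place, 659.57 → 2 decimal places; limit is 1.
Rounded to 1 decimal place: 1232.7 g.

1232.7 g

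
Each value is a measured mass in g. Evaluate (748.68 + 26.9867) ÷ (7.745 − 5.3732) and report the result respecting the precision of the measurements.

327.0

748.68 + 26.9867 = 775.6667, limited to 2 d.p. → 5 s.f.; 7.745 − 5.3732 = 2.3718, limited to 3 d.p. → 4 s.f.
Carrying full precision, 775.6667 ÷ 2.3718 = 327.037144785…; keep min(5, 4) = 4 s.f.
Rounded to 4 significant figures: 327.0.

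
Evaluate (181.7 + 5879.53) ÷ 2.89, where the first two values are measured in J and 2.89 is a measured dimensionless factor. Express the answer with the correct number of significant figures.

181.7 J + 5879.53 J = 6061.23 J; the sum is limited to 1 decimal place (5 s.f.).
Carrying full precision, 6061.23 ÷ 2.89 = 2097.31141869… J; 2.89 has 3 s.f., so the result keeps min(5, 3) = 3 s.f.
Rounded to 3 significant figures: 2.10 × 10³ J.

2.10 × 10³ J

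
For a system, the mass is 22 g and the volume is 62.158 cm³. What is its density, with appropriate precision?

density = 22 g ÷ 62.158 cm³ = 0.353936741851… g/cm³.
22 has 2 significant figures; 62.158 has 5.
Division/multiplication keeps the fewest: 2 significant figures.
Rounded: 0.35 g/cm³.

0.35 g/cm³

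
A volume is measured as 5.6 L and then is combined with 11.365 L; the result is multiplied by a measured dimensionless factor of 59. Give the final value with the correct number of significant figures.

5.6 L + 11.365 L = 16.965 L; the sum is limited to 1 decimal place (3 s.f.).
Carrying full precision, 16.965 × 59 = 1000.935 L; 59 has 2 s.f., so the result keeps min(3, 2) = 2 s.f.
Rounded to 2 significant figures: 1.0 × 10³ L.

1.0 × 10³ L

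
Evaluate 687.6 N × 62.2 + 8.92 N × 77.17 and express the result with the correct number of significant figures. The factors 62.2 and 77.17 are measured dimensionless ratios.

4.35 × 10⁴ N

687.6 × 62.2 = 42768.72 → 4.28 × 10⁴ N (3 s.f., last digit at the 10^2 place).
8.92 × 77.17 = 688.3564 → 688 N (3 s.f., last digit at the 10^0 place).
Sum: 43457.0764 N; keep the coarser place, 10^2.
Result: 4.35 × 10⁴ N.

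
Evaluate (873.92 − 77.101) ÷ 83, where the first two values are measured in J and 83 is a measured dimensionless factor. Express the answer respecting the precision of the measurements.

9.6 J

873.92 J − 77.101 J = 796.819 J; the difference is limited to 2 decimal places (5 s.f.).
Carrying full precision, 796.819 ÷ 83 = 9.60022891566… J; 83 has 2 s.f., so the result keeps min(5, 2) = 2 s.f.
Rounded to 2 significant figures: 9.6 J.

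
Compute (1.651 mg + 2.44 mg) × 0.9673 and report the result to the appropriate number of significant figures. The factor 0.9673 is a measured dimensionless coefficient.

1.651 mg + 2.44 mg = 4.091 mg; the sum is limited to 2 decimal places (3 s.f.).
Carrying full precision, 4.091 × 0.9673 = 3.9572243 mg; 0.9673 has 4 s.f., so the result keeps min(3, 4) = 3 s.f.
Rounded to 3 significant figures: 3.96 mg.

3.96 mg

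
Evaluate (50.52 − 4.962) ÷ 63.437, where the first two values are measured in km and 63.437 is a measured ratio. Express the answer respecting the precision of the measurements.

50.52 km − 4.962 km = 45.558 km; the difference is limited to 2 decimal places (4 s.f.).
Carrying full precision, 45.558 ÷ 63.437 = 0.718161325409… km; 63.437 has 5 s.f., so the result keeps min(4, 5) = 4 s.f.
Rounded to 4 significant figures: 0.7182 km.

0.7182 km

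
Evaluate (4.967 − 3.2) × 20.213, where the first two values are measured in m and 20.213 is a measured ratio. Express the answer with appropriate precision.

4.967 m − 3.2 m = 1.767 m; the difference is limited to 1 decimal place (2 s.f.).
Carrying full precision, 1.767 × 20.213 = 35.716371 m; 20.213 has 5 s.f., so the result keeps min(2, 5) = 2 s.f.
Rounded to 2 significant figures: 36 m.

36 m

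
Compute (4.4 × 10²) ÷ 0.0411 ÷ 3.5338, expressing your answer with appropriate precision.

3.0 × 10³

(4.4 × 10²) ÷ 0.0411 ÷ 3.5338 = 3029.48556994…
Multiplication/division keeps the fewest significant figures: 4.4 × 10² → 2 s.f., 0.0411 → 3 s.f., 3.5338 → 5 s.f.; limit is 2.
Rounded to 2 significant figures: 3.0 × 10³.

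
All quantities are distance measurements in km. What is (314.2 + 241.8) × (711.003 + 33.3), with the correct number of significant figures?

4.138 × 10⁵ km²

314.2 + 241.8 = 556.0, limited to 1 d.p. → 4 s.f.; 711.003 + 33.3 = 744.303, limited to 1 d.p. → 4 s.f.
Carrying full precision, 556.0 × 744.303 = 413832.468; keep min(4, 4) = 4 s.f.
Rounded to 4 significant figures: 4.138 × 10⁵ km².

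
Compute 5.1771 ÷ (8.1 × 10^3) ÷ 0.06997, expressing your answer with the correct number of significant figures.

5.1771 ÷ (8.1 × 10^3) ÷ 0.06997 = 0.0091346026604…
Multiplication/division keeps the fewest significant figures: 5.1771 → 5 s.f., 8.1 × 10^3 → 2 s.f., 0.06997 → 4 s.f.; limit is 2.
Rounded to 2 significant figures: 0.0091.

0.0091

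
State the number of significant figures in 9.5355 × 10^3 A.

9.5355 × 10^3: in scientific notation every digit of the coefficient is significant.

5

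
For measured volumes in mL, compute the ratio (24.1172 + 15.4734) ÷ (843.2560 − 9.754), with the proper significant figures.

4.74991 × 10⁻²

24.1172 + 15.4734 = 39.5906, limited to 4 d.p. → 6 s.f.; 843.2560 − 9.754 = 833.5020, limited to 3 d.p. → 6 s.f.
Carrying full precision, 39.5906 ÷ 833.5020 = 0.0474991061809…; keep min(6, 6) = 6 s.f.
Rounded to 6 significant figures: 4.74991 × 10⁻².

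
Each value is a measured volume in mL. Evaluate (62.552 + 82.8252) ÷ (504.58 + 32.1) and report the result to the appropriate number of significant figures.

62.552 + 82.8252 = 145.3772, limited to 3 d.p. → 6 s.f.; 504.58 + 32.1 = 536.68, limited to 1 d.p. → 4 s.f.
Carrying full precision, 145.3772 ÷ 536.68 = 0.270882462548…; keep min(6, 4) = 4 s.f.
Rounded to 4 significant figures: 0.2709.

0.2709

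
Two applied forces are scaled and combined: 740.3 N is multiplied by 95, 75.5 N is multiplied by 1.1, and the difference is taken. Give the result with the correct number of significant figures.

740.3 × 95 = 70328.5 → 7.0 × 10⁴ N (2 s.f., last digit at the 10^3 place).
75.5 × 1.1 = 83.05 → 83 N (2 s.f., last digit at the 10^0 place).
Difference: 70245.45 N; keep the coarser place, 10^3.
Result: 7.0 × 10⁴ N.

7.0 × 10⁴ N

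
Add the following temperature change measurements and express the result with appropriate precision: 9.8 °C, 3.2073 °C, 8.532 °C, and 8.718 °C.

9.8 °C + 3.2073 °C + 8.532 °C + 8.718 °C = 30.2573 °C.
Addition/subtraction keeps the fewest decimal places: 9.8 → 1 decimal place, 3.2073 → 4 decimal places, 8.532 → 3 decimal places, 8.718 → 3 decimal places; limit is 1.
Rounded to 1 decimal place: 30.3 °C.

30.3 °C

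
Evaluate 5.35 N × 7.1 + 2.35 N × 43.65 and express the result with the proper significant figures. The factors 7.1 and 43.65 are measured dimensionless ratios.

141 N

5.35 × 7.1 = 37.985 → 38 N (2 s.f., last digit at the 10^0 place).
2.35 × 43.65 = 102.5775 → 103 N (3 s.f., last digit at the 10^0 place).
Sum: 140.5625 N; keep the coarser place, 10^0.
Result: 141 N.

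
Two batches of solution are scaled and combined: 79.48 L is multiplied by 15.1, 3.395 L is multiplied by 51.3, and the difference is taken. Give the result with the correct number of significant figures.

79.48 × 15.1 = 1200.148 → 1.20 × 10^3 L (3 s.f., last digit at the 10^1 place).
3.395 × 51.3 = 174.1635 → 174 L (3 s.f., last digit at the 10^0 place).
Difference: 1025.9845 L; keep the coarser place, 10^1.
Result: 1.03 × 10^3 L.

1.03 × 10^3 L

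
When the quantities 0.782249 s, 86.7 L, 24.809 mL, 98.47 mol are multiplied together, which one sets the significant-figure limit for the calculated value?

86.7 L

0.782249 s → 6 s.f.; 86.7 L → 3 s.f.; 24.809 mL → 5 s.f.; 98.47 mol → 4 s.f.
The fewest is 3 significant figures, from 86.7 L.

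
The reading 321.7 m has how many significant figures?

4

321.7: every digit is nonzero and significant.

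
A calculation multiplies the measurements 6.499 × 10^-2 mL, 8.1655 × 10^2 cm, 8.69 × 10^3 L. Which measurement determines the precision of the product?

6.499 × 10^-2 mL → 4 s.f.; 8.1655 × 10^2 cm → 5 s.f.; 8.69 × 10^3 L → 3 s.f.
The fewest is 3 significant figures, from 8.69 × 10^3 L.

8.69 × 10^3 L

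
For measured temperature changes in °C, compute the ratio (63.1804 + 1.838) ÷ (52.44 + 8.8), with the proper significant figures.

1.06

63.1804 + 1.838 = 65.0184, limited to 3 d.p. → 5 s.f.; 52.44 + 8.8 = 61.24, limited to 1 d.p. → 3 s.f.
Carrying full precision, 65.0184 ÷ 61.24 = 1.06169823645…; keep min(5, 3) = 3 s.f.
Rounded to 3 significant figures: 1.06.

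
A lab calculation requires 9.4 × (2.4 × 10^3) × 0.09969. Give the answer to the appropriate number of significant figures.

2.2 × 10^3

9.4 × (2.4 × 10^3) × 0.09969 = 2249.0064
Multiplication/division keeps the fewest significant figures: 9.4 → 2 s.f., 2.4 × 10^3 → 2 s.f., 0.09969 → 4 s.f.; limit is 2.
Rounded to 2 significant figures: 2.2 × 10^3.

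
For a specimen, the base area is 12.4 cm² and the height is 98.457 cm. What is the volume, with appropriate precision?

1.22 × 10³ cm³

volume = 12.4 cm² × 98.457 cm = 1220.8668 cm³.
12.4 has 3 significant figures; 98.457 has 5.
Division/multiplication keeps the fewest: 3 significant figures.
Rounded: 1.22 × 10³ cm³.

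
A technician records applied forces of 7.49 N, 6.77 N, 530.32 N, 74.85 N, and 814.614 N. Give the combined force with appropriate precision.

1434.04 N

7.49 N + 6.77 N + 530.32 N + 74.85 N + 814.614 N = 1434.044 N.
Addition/subtraction keeps the fewest decimal places: 7.49 → 2 decimal places, 6.77 → 2 decimal places, 530.32 → 2 decimal places, 74.85 → 2 decimal places, 814.614 → 3 decimal places; limit is 2.
Rounded to 2 decimal places: 1434.04 N.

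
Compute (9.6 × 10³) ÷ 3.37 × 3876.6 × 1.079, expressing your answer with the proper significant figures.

(9.6 × 10³) ÷ 3.37 × 3876.6 × 1.079 = 11915541.0801…
Multiplication/division keeps the fewest significant figures: 9.6 × 10³ → 2 s.f., 3.37 → 3 s.f., 3876.6 → 5 s.f., 1.079 → 4 s.f.; limit is 2.
Rounded to 2 significant figures: 1.2 × 10⁷.

1.2 × 10⁷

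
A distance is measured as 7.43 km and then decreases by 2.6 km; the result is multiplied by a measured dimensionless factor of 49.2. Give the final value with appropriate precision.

7.43 km − 2.6 km = 4.83 km; the difference is limited to 1 decimal place (2 s.f.).
Carrying full precision, 4.83 × 49.2 = 237.636 km; 49.2 has 3 s.f., so the result keeps min(2, 3) = 2 s.f.
Rounded to 2 significant figures: 2.4 × 10² km.

2.4 × 10² km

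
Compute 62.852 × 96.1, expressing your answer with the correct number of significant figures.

62.852 × 96.1 = 6040.0772
Multiplication/division keeps the fewest significant figures: 62.852 → 5 s.f., 96.1 → 3 s.f.; limit is 3.
Rounded to 3 significant figures: 6.04 × 10^3.

6.04 × 10^3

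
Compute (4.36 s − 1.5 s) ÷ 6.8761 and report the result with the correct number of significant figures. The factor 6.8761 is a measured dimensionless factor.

4.36 s − 1.5 s = 2.86 s; the difference is limited to 1 decimal place (2 s.f.).
Carrying full precision, 2.86 ÷ 6.8761 = 0.415933450648… s; 6.8761 has 5 s.f., so the result keeps min(2, 5) = 2 s.f.
Rounded to 2 significant figures: 4.2 × 10^-1 s.

4.2 × 10^-1 s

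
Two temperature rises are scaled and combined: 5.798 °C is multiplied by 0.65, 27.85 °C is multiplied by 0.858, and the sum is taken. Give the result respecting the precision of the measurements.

27.7 °C

5.798 × 0.65 = 3.7687 → 3.8 °C (2 s.f., last digit at the 10^-1 place).
27.85 × 0.858 = 23.8953 → 23.9 °C (3 s.f., last digit at the 10^-1 place).
Sum: 27.664 °C; keep the coarser place, 10^-1.
Result: 27.7 °C.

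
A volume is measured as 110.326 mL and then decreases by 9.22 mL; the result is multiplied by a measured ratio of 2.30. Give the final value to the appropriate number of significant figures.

233 mL

110.326 mL − 9.22 mL = 101.106 mL; the difference is limited to 2 decimal places (5 s.f.).
Carrying full precision, 101.106 × 2.30 = 232.5438 mL; 2.30 has 3 s.f., so the result keeps min(5, 3) = 3 s.f.
Rounded to 3 significant figures: 233 mL.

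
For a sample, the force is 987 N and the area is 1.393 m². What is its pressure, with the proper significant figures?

pressure = 987 N ÷ 1.393 m² = 708.542713568… Pa.
987 has 3 significant figures; 1.393 has 4.
Division/multiplication keeps the fewest: 3 significant figures.
Rounded: 709 Pa.

709 Pa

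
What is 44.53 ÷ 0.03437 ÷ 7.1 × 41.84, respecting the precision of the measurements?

44.53 ÷ 0.03437 ÷ 7.1 × 41.84 = 7634.95514841…
Multiplication/division keeps the fewest significant figures: 44.53 → 4 s.f., 0.03437 → 4 s.f., 7.1 → 2 s.f., 41.84 → 4 s.f.; limit is 2.
Rounded to 2 significant figures: 7.6 × 10^3.

7.6 × 10^3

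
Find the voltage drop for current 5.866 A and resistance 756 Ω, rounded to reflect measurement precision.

4.43 × 10³ V

voltage drop = 5.866 A × 756 Ω = 4434.696 V.
5.866 has 4 significant figures; 756 has 3.
Division/multiplication keeps the fewest: 3 significant figures.
Rounded: 4.43 × 10³ V.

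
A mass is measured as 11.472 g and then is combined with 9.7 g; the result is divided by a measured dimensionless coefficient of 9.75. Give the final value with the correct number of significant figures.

2.17 g

11.472 g + 9.7 g = 21.172 g; the sum is limited to 1 decimal place (3 s.f.).
Carrying full precision, 21.172 ÷ 9.75 = 2.17148717949… g; 9.75 has 3 s.f., so the result keeps min(3, 3) = 3 s.f.
Rounded to 3 significant figures: 2.17 g.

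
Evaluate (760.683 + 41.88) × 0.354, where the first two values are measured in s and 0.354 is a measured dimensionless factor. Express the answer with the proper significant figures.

284 s

760.683 s + 41.88 s = 802.563 s; the sum is limited to 2 decimal places (5 s.f.).
Carrying full precision, 802.563 × 0.354 = 284.107302 s; 0.354 has 3 s.f., so the result keeps min(5, 3) = 3 s.f.
Rounded to 3 significant figures: 284 s.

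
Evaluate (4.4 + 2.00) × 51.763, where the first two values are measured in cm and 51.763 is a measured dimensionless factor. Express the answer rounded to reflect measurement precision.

3.3 × 10² cm

4.4 cm + 2.00 cm = 6.40 cm; the sum is limited to 1 decimal place (2 s.f.).
Carrying full precision, 6.40 × 51.763 = 331.2832 cm; 51.763 has 5 s.f., so the result keeps min(2, 5) = 2 s.f.
Rounded to 2 significant figures: 3.3 × 10² cm.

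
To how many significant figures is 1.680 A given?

4

1.680: trailing zeros after a decimal point are significant.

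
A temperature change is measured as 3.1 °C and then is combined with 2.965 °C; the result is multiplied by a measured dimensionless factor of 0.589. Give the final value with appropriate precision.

3.1 °C + 2.965 °C = 6.065 °C; the sum is limited to 1 decimal place (2 s.f.).
Carrying full precision, 6.065 × 0.589 = 3.572285 °C; 0.589 has 3 s.f., so the result keeps min(2, 3) = 2 s.f.
Rounded to 2 significant figures: 3.6 °C.

3.6 °C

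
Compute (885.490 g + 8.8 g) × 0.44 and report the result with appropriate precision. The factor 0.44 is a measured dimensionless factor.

885.490 g + 8.8 g = 894.290 g; the sum is limited to 1 decimal place (4 s.f.).
Carrying full precision, 894.290 × 0.44 = 393.4876 g; 0.44 has 2 s.f., so the result keeps min(4, 2) = 2 s.f.
Rounded to 2 significant figures: 3.9 × 10² g.

3.9 × 10² g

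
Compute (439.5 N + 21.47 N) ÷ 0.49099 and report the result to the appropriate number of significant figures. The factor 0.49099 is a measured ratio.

9.389 × 10^2 N

439.5 N + 21.47 N = 460.97 N; the sum is limited to 1 decimal place (4 s.f.).
Carrying full precision, 460.97 ÷ 0.49099 = 938.858225218… N; 0.49099 has 5 s.f., so the result keeps min(4, 5) = 4 s.f.
Rounded to 4 significant figures: 9.389 × 10^2 N.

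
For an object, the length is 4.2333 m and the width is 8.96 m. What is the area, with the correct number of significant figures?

37.9 m²

area = 4.2333 m × 8.96 m = 37.930368 m².
4.2333 has 5 significant figures; 8.96 has 3.
Division/multiplication keeps the fewest: 3 significant figures.
Rounded: 37.9 m².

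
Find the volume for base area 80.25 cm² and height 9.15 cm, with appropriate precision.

volume = 80.25 cm² × 9.15 cm = 734.2875 cm³.
80.25 has 4 significant figures; 9.15 has 3.
Division/multiplication keeps the fewest: 3 significant figures.
Rounded: 734 cm³.

734 cm³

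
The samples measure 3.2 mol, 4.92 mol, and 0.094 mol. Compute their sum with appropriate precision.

8.2 mol

3.2 mol + 4.92 mol + 0.094 mol = 8.214 mol.
Addition/subtraction keeps the fewest decimal places: 3.2 → 1 decimal place, 4.92 → 2 decimal places, 0.094 → 3 decimal places; limit is 1.
Rounded to 1 decimal place: 8.2 mol.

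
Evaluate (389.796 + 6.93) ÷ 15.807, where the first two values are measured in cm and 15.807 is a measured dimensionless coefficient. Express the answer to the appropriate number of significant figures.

389.796 cm + 6.93 cm = 396.726 cm; the sum is limited to 2 decimal places (5 s.f.).
Carrying full precision, 396.726 ÷ 15.807 = 25.0981210856… cm; 15.807 has 5 s.f., so the result keeps min(5, 5) = 5 s.f.
Rounded to 5 significant figures: 25.098 cm.

25.098 cm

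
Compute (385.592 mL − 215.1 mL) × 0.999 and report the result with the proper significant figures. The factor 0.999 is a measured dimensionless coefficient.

1.70 × 10^2 mL

385.592 mL − 215.1 mL = 170.492 mL; the difference is limited to 1 decimal place (4 s.f.).
Carrying full precision, 170.492 × 0.999 = 170.321508 mL; 0.999 has 3 s.f., so the result keeps min(4, 3) = 3 s.f.
Rounded to 3 significant figures: 1.70 × 10^2 mL.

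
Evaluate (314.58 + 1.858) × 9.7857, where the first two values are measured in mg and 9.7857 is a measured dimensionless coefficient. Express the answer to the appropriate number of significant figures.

314.58 mg + 1.858 mg = 316.438 mg; the sum is limited to 2 decimal places (5 s.f.).
Carrying full precision, 316.438 × 9.7857 = 3096.5673366 mg; 9.7857 has 5 s.f., so the result keeps min(5, 5) = 5 s.f.
Rounded to 5 significant figures: 3096.6 mg.

3096.6 mg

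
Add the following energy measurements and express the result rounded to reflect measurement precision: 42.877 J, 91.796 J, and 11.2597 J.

42.877 J + 91.796 J + 11.2597 J = 145.9327 J.
Addition/subtraction keeps the fewest decimal places: 42.877 → 3 decimal places, 91.796 → 3 decimal places, 11.2597 → 4 decimal places; limit is 3.
Rounded to 3 decimal places: 145.933 J.

145.933 J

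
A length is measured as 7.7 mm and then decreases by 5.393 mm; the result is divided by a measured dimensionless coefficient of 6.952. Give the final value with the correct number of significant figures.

3.3 × 10^-1 mm

7.7 mm − 5.393 mm = 2.307 mm; the difference is limited to 1 decimal place (2 s.f.).
Carrying full precision, 2.307 ÷ 6.952 = 0.331846950518… mm; 6.952 has 4 s.f., so the result keeps min(2, 4) = 2 s.f.
Rounded to 2 significant figures: 3.3 × 10^-1 mm.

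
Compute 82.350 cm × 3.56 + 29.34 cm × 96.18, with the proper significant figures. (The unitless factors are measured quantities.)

82.350 × 3.56 = 293.166 → 293 cm (3 s.f., last digit at the 10^0 place).
29.34 × 96.18 = 2821.9212 → 2822 cm (4 s.f., last digit at the 10^0 place).
Sum: 3115.0872 cm; keep the coarser place, 10^0.
Result: 3115 cm.

3115 cm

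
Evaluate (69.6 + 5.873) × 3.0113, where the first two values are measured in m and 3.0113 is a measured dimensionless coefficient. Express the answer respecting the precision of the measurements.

69.6 m + 5.873 m = 75.473 m; the sum is limited to 1 decimal place (3 s.f.).
Carrying full precision, 75.473 × 3.0113 = 227.2718449 m; 3.0113 has 5 s.f., so the result keeps min(3, 5) = 3 s.f.
Rounded to 3 significant figures: 227 m.

227 m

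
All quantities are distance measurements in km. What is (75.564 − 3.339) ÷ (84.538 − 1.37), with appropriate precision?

75.564 − 3.339 = 72.225, limited to 3 d.p. → 5 s.f.; 84.538 − 1.37 = 83.168, limited to 2 d.p. → 4 s.f.
Carrying full precision, 72.225 ÷ 83.168 = 0.868422951135…; keep min(5, 4) = 4 s.f.
Rounded to 4 significant figures: 0.8684.

0.8684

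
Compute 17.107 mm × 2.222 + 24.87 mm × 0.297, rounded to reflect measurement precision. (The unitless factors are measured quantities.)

45.40 mm

17.107 × 2.222 = 38.011754 → 38.01 mm (4 s.f., last digit at the 10^-2 place).
24.87 × 0.297 = 7.38639 → 7.39 mm (3 s.f., last digit at the 10^-2 place).
Sum: 45.398144 mm; keep the coarser place, 10^-2.
Result: 45.40 mm.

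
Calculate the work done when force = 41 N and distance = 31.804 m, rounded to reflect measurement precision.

work done = 41 N × 31.804 m = 1303.964 J.
41 has 2 significant figures; 31.804 has 5.
Division/multiplication keeps the fewest: 2 significant figures.
Rounded: 1.3 × 10^3 J.

1.3 × 10^3 J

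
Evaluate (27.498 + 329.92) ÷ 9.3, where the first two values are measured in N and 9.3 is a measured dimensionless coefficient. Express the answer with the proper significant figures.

27.498 N + 329.92 N = 357.418 N; the sum is limited to 2 decimal places (5 s.f.).
Carrying full precision, 357.418 ÷ 9.3 = 38.4320430108… N; 9.3 has 2 s.f., so the result keeps min(5, 2) = 2 s.f.
Rounded to 2 significant figures: 38 N.

38 N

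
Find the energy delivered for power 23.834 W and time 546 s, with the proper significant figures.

energy delivered = 23.834 W × 546 s = 13013.364 J.
23.834 has 5 significant figures; 546 has 3.
Division/multiplication keeps the fewest: 3 significant figures.
Rounded: 1.30 × 10^4 J.

1.30 × 10^4 J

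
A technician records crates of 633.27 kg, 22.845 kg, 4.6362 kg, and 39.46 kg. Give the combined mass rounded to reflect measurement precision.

700.21 kg

633.27 kg + 22.845 kg + 4.6362 kg + 39.46 kg = 700.2112 kg.
Addition/subtraction keeps the fewest decimal places: 633.27 → 2 decimal places, 22.845 → 3 decimal places, 4.6362 → 4 decimal places, 39.46 → 2 decimal places; limit is 2.
Rounded to 2 decimal places: 700.21 kg.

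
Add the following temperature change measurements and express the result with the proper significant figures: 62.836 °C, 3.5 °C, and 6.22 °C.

62.836 °C + 3.5 °C + 6.22 °C = 72.556 °C.
Addition/subtraction keeps the fewest decimal places: 62.836 → 3 decimal places, 3.5 → 1 decimal place, 6.22 → 2 decimal places; limit is 1.
Rounded to 1 decimal place: 72.6 °C.

72.6 °C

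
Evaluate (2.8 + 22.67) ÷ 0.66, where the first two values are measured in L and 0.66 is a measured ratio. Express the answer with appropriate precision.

2.8 L + 22.67 L = 25.47 L; the sum is limited to 1 decimal place (3 s.f.).
Carrying full precision, 25.47 ÷ 0.66 = 38.5909090909… L; 0.66 has 2 s.f., so the result keeps min(3, 2) = 2 s.f.
Rounded to 2 significant figures: 39 L.

39 L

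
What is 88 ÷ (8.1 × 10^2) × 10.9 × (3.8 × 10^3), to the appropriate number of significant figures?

4.5 × 10^3

88 ÷ (8.1 × 10^2) × 10.9 × (3.8 × 10^3) = 4499.95061728…
Multiplication/division keeps the fewest significant figures: 88 → 2 s.f., 8.1 × 10^2 → 2 s.f., 10.9 → 3 s.f., 3.8 × 10^3 → 2 s.f.; limit is 2.
Rounded to 2 significant figures: 4.5 × 10^3.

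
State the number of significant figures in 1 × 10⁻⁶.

1 × 10⁻⁶: in scientific notation every digit of the coefficient is significant.

1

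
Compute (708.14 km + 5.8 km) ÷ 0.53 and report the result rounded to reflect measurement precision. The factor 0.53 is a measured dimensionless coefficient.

1.3 × 10^3 km

708.14 km + 5.8 km = 713.94 km; the sum is limited to 1 decimal place (4 s.f.).
Carrying full precision, 713.94 ÷ 0.53 = 1347.05660377… km; 0.53 has 2 s.f., so the result keeps min(4, 2) = 2 s.f.
Rounded to 2 significant figures: 1.3 × 10^3 km.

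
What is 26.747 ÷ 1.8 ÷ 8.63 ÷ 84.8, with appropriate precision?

26.747 ÷ 1.8 ÷ 8.63 ÷ 84.8 = 0.0203046694894…
Multiplication/division keeps the fewest significant figures: 26.747 → 5 s.f., 1.8 → 2 s.f., 8.63 → 3 s.f., 84.8 → 3 s.f.; limit is 2.
Rounded to 2 significant figures: 2.0 × 10⁻².

2.0 × 10⁻²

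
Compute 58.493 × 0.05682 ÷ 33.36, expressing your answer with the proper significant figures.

58.493 × 0.05682 ÷ 33.36 = 0.0996274658273…
Multiplication/division keeps the fewest significant figures: 58.493 → 5 s.f., 0.05682 → 4 s.f., 33.36 → 4 s.f.; limit is 4.
Rounded to 4 significant figures: 0.09963.

0.09963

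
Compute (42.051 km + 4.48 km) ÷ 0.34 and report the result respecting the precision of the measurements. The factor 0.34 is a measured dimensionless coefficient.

42.051 km + 4.48 km = 46.531 km; the sum is limited to 2 decimal places (4 s.f.).
Carrying full precision, 46.531 ÷ 0.34 = 136.855882353… km; 0.34 has 2 s.f., so the result keeps min(4, 2) = 2 s.f.
Rounded to 2 significant figures: 1.4 × 10^2 km.

1.4 × 10^2 km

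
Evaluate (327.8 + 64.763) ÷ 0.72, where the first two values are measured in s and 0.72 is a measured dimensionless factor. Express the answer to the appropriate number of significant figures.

5.5 × 10² s

327.8 s + 64.763 s = 392.563 s; the sum is limited to 1 decimal place (4 s.f.).
Carrying full precision, 392.563 ÷ 0.72 = 545.226388889… s; 0.72 has 2 s.f., so the result keeps min(4, 2) = 2 s.f.
Rounded to 2 significant figures: 5.5 × 10² s.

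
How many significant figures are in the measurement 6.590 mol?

4

6.590: trailing zeros after a decimal point are significant.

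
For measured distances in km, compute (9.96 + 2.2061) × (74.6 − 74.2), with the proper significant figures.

5 km²

9.96 + 2.2061 = 12.1661, limited to 2 d.p. → 4 s.f.; 74.6 − 74.2 = 0.4, limited to 1 d.p. → 1 s.f.
Carrying full precision, 12.1661 × 0.4 = 4.86644; keep min(4, 1) = 1 s.f.
Rounded to 1 significant figure: 5 km².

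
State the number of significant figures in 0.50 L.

2

0.50: leading zeros are not significant; trailing zeros after a decimal point are significant.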